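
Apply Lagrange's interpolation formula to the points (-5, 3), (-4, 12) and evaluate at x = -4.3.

Lagrange interpolation formula:
P(x) = Σ yᵢ × Lᵢ(x)
where Lᵢ(x) = Π_{j≠i} (x - xⱼ)/(xᵢ - xⱼ)

L_0(-4.3) = (-4.3 - (-4))/(-5 - (-4)) = 0.300000
L_1(-4.3) = (-4.3 - (-5))/(-4 - (-5)) = 0.700000

P(-4.3) = 3×L_0(-4.3) + 12×L_1(-4.3)
P(-4.3) = 9.300000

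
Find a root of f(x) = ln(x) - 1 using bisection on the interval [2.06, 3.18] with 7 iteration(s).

f(x) = ln(x) - 1
Initial interval: [2.06, 3.18]

Iteration 1:
  c_1 = (2.060000 + 3.180000)/2 = 2.620000
  f(c_1) = f(2.620000) = -0.036826
  f(a) × f(c) ≥ 0, new interval: [2.620000, 3.180000]
Iteration 2:
  c_2 = (2.620000 + 3.180000)/2 = 2.900000
  f(c_2) = f(2.900000) = 0.064711
  f(a) × f(c) < 0, new interval: [2.620000, 2.900000]
Iteration 3:
  c_3 = (2.620000 + 2.900000)/2 = 2.760000
  f(c_3) = f(2.760000) = 0.015231
  f(a) × f(c) < 0, new interval: [2.620000, 2.760000]
Iteration 4:
  c_4 = (2.620000 + 2.760000)/2 = 2.690000
  f(c_4) = f(2.690000) = -0.010459
  f(a) × f(c) ≥ 0, new interval: [2.690000, 2.760000]
Iteration 5:
  c_5 = (2.690000 + 2.760000)/2 = 2.725000
  f(c_5) = f(2.725000) = 0.002468
  f(a) × f(c) < 0, new interval: [2.690000, 2.725000]
Iteration 6:
  c_6 = (2.690000 + 2.725000)/2 = 2.707500
  f(c_6) = f(2.707500) = -0.003974
  f(a) × f(c) ≥ 0, new interval: [2.707500, 2.725000]
Iteration 7:
  c_7 = (2.707500 + 2.725000)/2 = 2.716250
  f(c_7) = f(2.716250) = -0.000748
  f(a) × f(c) ≥ 0, new interval: [2.716250, 2.725000]

After 7 iteration(s), the approximation is c_7 = 2.716250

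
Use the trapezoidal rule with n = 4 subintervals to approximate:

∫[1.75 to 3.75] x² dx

f(x) = x²
a = 1.75, b = 3.75, n = 4
h = (b - a)/n = 0.500000

Trapezoidal rule: (h/2)[f(x₀) + 2f(x₁) + 2f(x₂) + ... + f(xₙ)]

x_0 = 1.7500, f(x_0) = 3.062500, coefficient = 1
x_1 = 2.2500, f(x_1) = 5.062500, coefficient = 2
x_2 = 2.7500, f(x_2) = 7.562500, coefficient = 2
x_3 = 3.2500, f(x_3) = 10.562500, coefficient = 2
x_4 = 3.7500, f(x_4) = 14.062500, coefficient = 1

I ≈ (0.500000/2) × 63.500000 = 15.875000
Exact value: 15.791667
Error: 0.083333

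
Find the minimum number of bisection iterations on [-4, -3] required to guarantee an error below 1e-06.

We need (b-a)/2^n ≤ 1e-06
(-3 - (-4))/2^n ≤ 1e-06
1/2^n ≤ 1e-06
2^n ≥ 1000000
n ≥ log₂(1000000) = 19.93
n ≥ 20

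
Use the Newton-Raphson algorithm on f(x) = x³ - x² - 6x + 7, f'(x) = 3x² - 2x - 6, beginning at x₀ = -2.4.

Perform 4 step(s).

f(x) = x³ - x² - 6x + 7
f'(x) = 3x² - 2x - 6
x₀ = -2.4

Newton-Raphson formula: x_{n+1} = x_n - f(x_n)/f'(x_n)

Iteration 1:
  f(-2.400000) = 1.816000
  f'(-2.400000) = 16.080000
  x_1 = -2.400000 - 1.816000/16.080000 = -2.512935
Iteration 2:
  f(-2.512935) = -0.106026
  f'(-2.512935) = 17.970402
  x_2 = -2.512935 - (-0.106026)/17.970402 = -2.507035
Iteration 3:
  f(-2.507035) = -0.000297
  f'(-2.507035) = 17.869748
  x_3 = -2.507035 - (-0.000297)/17.869748 = -2.507019
Iteration 4:
  f(-2.507019) = 0.000000
  f'(-2.507019) = 17.869465
  x_4 = -2.507019 - 0.000000/17.869465 = -2.507019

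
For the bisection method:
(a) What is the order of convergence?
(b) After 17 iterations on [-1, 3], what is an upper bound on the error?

(a) Bisection has linear (order 1) convergence; the error is halved each step.

(b) Error bound = (b-a)/2^n = (3 - (-1))/2^{17}
    = 4/2^{17}

(a) 1 (linear); (b) error ≤ 3.05e-05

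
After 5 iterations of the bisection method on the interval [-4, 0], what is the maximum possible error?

Bisection error bound: |error| ≤ (b-a)/2^n
|error| ≤ (0 - (-4))/2^5 = 4/2^5
|error| ≤ 0.1250000000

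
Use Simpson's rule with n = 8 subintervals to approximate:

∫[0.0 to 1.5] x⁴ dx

f(x) = x⁴
a = 0.0, b = 1.5, n = 8
h = (b - a)/n = 0.187500

Simpson's rule: (h/3)[f(x₀) + 4f(x₁) + 2f(x₂) + ... + f(xₙ)]

x_0 = 0.0000, f(x_0) = 0.000000, coefficient = 1
x_1 = 0.1875, f(x_1) = 0.001236, coefficient = 4
x_2 = 0.3750, f(x_2) = 0.019775, coefficient = 2
x_3 = 0.5625, f(x_3) = 0.100113, coefficient = 4
x_4 = 0.7500, f(x_4) = 0.316406, coefficient = 2
x_5 = 0.9375, f(x_5) = 0.772476, coefficient = 4
x_6 = 1.1250, f(x_6) = 1.601807, coefficient = 2
x_7 = 1.3125, f(x_7) = 2.967545, coefficient = 4
x_8 = 1.5000, f(x_8) = 5.062500, coefficient = 1

I ≈ (0.187500/3) × 24.303955 = 1.518997
Exact value: 1.518750
Error: 0.000247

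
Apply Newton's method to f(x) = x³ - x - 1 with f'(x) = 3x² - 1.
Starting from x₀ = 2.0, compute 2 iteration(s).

f(x) = x³ - x - 1
f'(x) = 3x² - 1
x₀ = 2.0

Newton-Raphson formula: x_{n+1} = x_n - f(x_n)/f'(x_n)

Iteration 1:
  f(2.000000) = 5.000000
  f'(2.000000) = 11.000000
  x_1 = 2.000000 - 5.000000/11.000000 = 1.545455
Iteration 2:
  f(1.545455) = 1.145755
  f'(1.545455) = 6.165289
  x_2 = 1.545455 - 1.145755/6.165289 = 1.359615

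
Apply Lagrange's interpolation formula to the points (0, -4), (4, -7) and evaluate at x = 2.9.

Lagrange interpolation formula:
P(x) = Σ yᵢ × Lᵢ(x)
where Lᵢ(x) = Π_{j≠i} (x - xⱼ)/(xᵢ - xⱼ)

L_0(2.9) = (2.9 - 4)/(0 - 4) = 0.275000
L_1(2.9) = (2.9 - 0)/(4 - 0) = 0.725000

P(2.9) = (-4)×L_0(2.9) + (-7)×L_1(2.9)
P(2.9) = -6.175000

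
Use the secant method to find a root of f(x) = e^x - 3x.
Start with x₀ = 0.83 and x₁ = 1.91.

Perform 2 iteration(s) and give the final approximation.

f(x) = e^x - 3x
x₀ = 0.83, x₁ = 1.91

Secant formula: x_{n+1} = x_n - f(x_n)(x_n - x_{n-1})/(f(x_n) - f(x_{n-1}))

Iteration 1:
  f(0.830000) = -0.196681
  f(1.910000) = 1.023089
  x_2 = 1.910000 - 1.023089×(1.910000 - 0.830000)/(1.023089 - (-0.196681))
       = 1.004144
Iteration 2:
  f(1.910000) = 1.023089
  f(1.004144) = -0.282862
  x_3 = 1.004144 - (-0.282862)×(1.004144 - 1.910000)/(-0.282862 - 1.023089)
       = 1.200348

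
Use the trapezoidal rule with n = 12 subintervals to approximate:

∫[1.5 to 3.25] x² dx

f(x) = x²
a = 1.5, b = 3.25, n = 12
h = (b - a)/n = 0.145833

Trapezoidal rule: (h/2)[f(x₀) + 2f(x₁) + 2f(x₂) + ... + f(xₙ)]

x_0 = 1.5000, f(x_0) = 2.250000, coefficient = 1
x_1 = 1.6458, f(x_1) = 2.708767, coefficient = 2
x_2 = 1.7917, f(x_2) = 3.210069, coefficient = 2
x_3 = 1.9375, f(x_3) = 3.753906, coefficient = 2
x_4 = 2.0833, f(x_4) = 4.340278, coefficient = 2
x_5 = 2.2292, f(x_5) = 4.969184, coefficient = 2
x_6 = 2.3750, f(x_6) = 5.640625, coefficient = 2
x_7 = 2.5208, f(x_7) = 6.354601, coefficient = 2
x_8 = 2.6667, f(x_8) = 7.111111, coefficient = 2
x_9 = 2.8125, f(x_9) = 7.910156, coefficient = 2
x_10 = 2.9583, f(x_10) = 8.751736, coefficient = 2
x_11 = 3.1042, f(x_11) = 9.635851, coefficient = 2
x_12 = 3.2500, f(x_12) = 10.562500, coefficient = 1

I ≈ (0.145833/2) × 141.585069 = 10.323911
Exact value: 10.317708
Error: 0.006203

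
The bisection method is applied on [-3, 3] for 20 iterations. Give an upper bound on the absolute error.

Bisection error bound: |error| ≤ (b-a)/2^n
|error| ≤ (3 - (-3))/2^20 = 6/2^20
|error| ≤ 0.0000057220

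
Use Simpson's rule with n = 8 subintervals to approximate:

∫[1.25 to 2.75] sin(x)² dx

f(x) = sin(x)²
a = 1.25, b = 2.75, n = 8
h = (b - a)/n = 0.187500

Simpson's rule: (h/3)[f(x₀) + 4f(x₁) + 2f(x₂) + ... + f(xₙ)]

x_0 = 1.2500, f(x_0) = 0.900572, coefficient = 1
x_1 = 1.4375, f(x_1) = 0.982337, coefficient = 4
x_2 = 1.6250, f(x_2) = 0.997065, coefficient = 2
x_3 = 1.8125, f(x_3) = 0.942708, coefficient = 4
x_4 = 2.0000, f(x_4) = 0.826822, coefficient = 2
x_5 = 2.1875, f(x_5) = 0.665512, coefficient = 4
x_6 = 2.3750, f(x_6) = 0.481199, coefficient = 2
x_7 = 2.5625, f(x_7) = 0.299499, coefficient = 4
x_8 = 2.7500, f(x_8) = 0.145665, coefficient = 1

I ≈ (0.187500/3) × 17.216633 = 1.076040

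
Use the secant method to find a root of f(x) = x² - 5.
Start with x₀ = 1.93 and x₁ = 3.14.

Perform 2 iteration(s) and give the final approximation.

f(x) = x² - 5
x₀ = 1.93, x₁ = 3.14

Secant formula: x_{n+1} = x_n - f(x_n)(x_n - x_{n-1})/(f(x_n) - f(x_{n-1}))

Iteration 1:
  f(1.930000) = -1.275100
  f(3.140000) = 4.859600
  x_2 = 3.140000 - 4.859600×(3.140000 - 1.930000)/(4.859600 - (-1.275100))
       = 2.181499
Iteration 2:
  f(3.140000) = 4.859600
  f(2.181499) = -0.241062
  x_3 = 2.181499 - (-0.241062)×(2.181499 - 3.140000)/(-0.241062 - 4.859600)
       = 2.226799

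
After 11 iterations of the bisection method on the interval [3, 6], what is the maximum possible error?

Bisection error bound: |error| ≤ (b-a)/2^n
|error| ≤ (6 - 3)/2^11 = 3/2^11
|error| ≤ 0.0014648438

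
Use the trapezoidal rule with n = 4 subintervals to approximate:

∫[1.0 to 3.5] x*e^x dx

f(x) = x*e^x
a = 1.0, b = 3.5, n = 4
h = (b - a)/n = 0.625000

Trapezoidal rule: (h/2)[f(x₀) + 2f(x₁) + 2f(x₂) + ... + f(xₙ)]

x_0 = 1.0000, f(x_0) = 2.718282, coefficient = 1
x_1 = 1.6250, f(x_1) = 8.252431, coefficient = 2
x_2 = 2.2500, f(x_2) = 21.347406, coefficient = 2
x_3 = 2.8750, f(x_3) = 50.960594, coefficient = 2
x_4 = 3.5000, f(x_4) = 115.904082, coefficient = 1

I ≈ (0.625000/2) × 279.743226 = 87.419758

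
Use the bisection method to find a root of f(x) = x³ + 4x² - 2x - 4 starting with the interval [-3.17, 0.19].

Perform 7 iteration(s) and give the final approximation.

f(x) = x³ + 4x² - 2x - 4
Initial interval: [-3.17, 0.19]

Iteration 1:
  c_1 = (-3.170000 + 0.190000)/2 = -1.490000
  f(c_1) = f(-1.490000) = 4.552451
  f(a) × f(c) ≥ 0, new interval: [-1.490000, 0.190000]
Iteration 2:
  c_2 = (-1.490000 + 0.190000)/2 = -0.650000
  f(c_2) = f(-0.650000) = -1.284625
  f(a) × f(c) < 0, new interval: [-1.490000, -0.650000]
Iteration 3:
  c_3 = (-1.490000 + (-0.650000))/2 = -1.070000
  f(c_3) = f(-1.070000) = 1.494557
  f(a) × f(c) ≥ 0, new interval: [-1.070000, -0.650000]
Iteration 4:
  c_4 = (-1.070000 + (-0.650000))/2 = -0.860000
  f(c_4) = f(-0.860000) = 0.042344
  f(a) × f(c) ≥ 0, new interval: [-0.860000, -0.650000]
Iteration 5:
  c_5 = (-0.860000 + (-0.650000))/2 = -0.755000
  f(c_5) = f(-0.755000) = -0.640269
  f(a) × f(c) < 0, new interval: [-0.860000, -0.755000]
Iteration 6:
  c_6 = (-0.860000 + (-0.755000))/2 = -0.807500
  f(c_6) = f(-0.807500) = -0.303310
  f(a) × f(c) < 0, new interval: [-0.860000, -0.807500]
Iteration 7:
  c_7 = (-0.860000 + (-0.807500))/2 = -0.833750
  f(c_7) = f(-0.833750) = -0.131516
  f(a) × f(c) < 0, new interval: [-0.860000, -0.833750]

After 7 iteration(s), the approximation is c_7 = -0.833750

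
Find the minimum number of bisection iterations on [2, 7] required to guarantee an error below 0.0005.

We need (b-a)/2^n ≤ 0.0005
(7 - 2)/2^n ≤ 0.0005
5/2^n ≤ 0.0005
2^n ≥ 10000
n ≥ log₂(10000) = 13.29
n ≥ 14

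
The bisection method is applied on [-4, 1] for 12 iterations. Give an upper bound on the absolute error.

Bisection error bound: |error| ≤ (b-a)/2^n
|error| ≤ (1 - (-4))/2^12 = 5/2^12
|error| ≤ 0.0012207031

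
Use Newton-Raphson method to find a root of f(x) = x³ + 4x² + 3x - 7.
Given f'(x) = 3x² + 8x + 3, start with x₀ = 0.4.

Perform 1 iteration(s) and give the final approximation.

f(x) = x³ + 4x² + 3x - 7
f'(x) = 3x² + 8x + 3
x₀ = 0.4

Newton-Raphson formula: x_{n+1} = x_n - f(x_n)/f'(x_n)

Iteration 1:
  f(0.400000) = -5.096000
  f'(0.400000) = 6.680000
  x_1 = 0.400000 - (-5.096000)/6.680000 = 1.162874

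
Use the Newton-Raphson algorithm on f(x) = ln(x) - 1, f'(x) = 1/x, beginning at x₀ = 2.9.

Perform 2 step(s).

f(x) = ln(x) - 1
f'(x) = 1/x
x₀ = 2.9

Newton-Raphson formula: x_{n+1} = x_n - f(x_n)/f'(x_n)

Iteration 1:
  f(2.900000) = 0.064711
  f'(2.900000) = 0.344828
  x_1 = 2.900000 - 0.064711/0.344828 = 2.712339
Iteration 2:
  f(2.712339) = -0.002189
  f'(2.712339) = 0.368685
  x_2 = 2.712339 - (-0.002189)/0.368685 = 2.718275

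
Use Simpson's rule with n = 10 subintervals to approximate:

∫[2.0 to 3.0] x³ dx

f(x) = x³
a = 2.0, b = 3.0, n = 10
h = (b - a)/n = 0.100000

Simpson's rule: (h/3)[f(x₀) + 4f(x₁) + 2f(x₂) + ... + f(xₙ)]

x_0 = 2.0000, f(x_0) = 8.000000, coefficient = 1
x_1 = 2.1000, f(x_1) = 9.261000, coefficient = 4
x_2 = 2.2000, f(x_2) = 10.648000, coefficient = 2
x_3 = 2.3000, f(x_3) = 12.167000, coefficient = 4
x_4 = 2.4000, f(x_4) = 13.824000, coefficient = 2
x_5 = 2.5000, f(x_5) = 15.625000, coefficient = 4
x_6 = 2.6000, f(x_6) = 17.576000, coefficient = 2
x_7 = 2.7000, f(x_7) = 19.683000, coefficient = 4
x_8 = 2.8000, f(x_8) = 21.952000, coefficient = 2
x_9 = 2.9000, f(x_9) = 24.389000, coefficient = 4
x_10 = 3.0000, f(x_10) = 27.000000, coefficient = 1

I ≈ (0.100000/3) × 487.500000 = 16.250000
Exact value: 16.250000
Error: 0.000000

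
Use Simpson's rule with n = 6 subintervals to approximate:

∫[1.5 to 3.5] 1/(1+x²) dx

f(x) = 1/(1+x²)
a = 1.5, b = 3.5, n = 6
h = (b - a)/n = 0.333333

Simpson's rule: (h/3)[f(x₀) + 4f(x₁) + 2f(x₂) + ... + f(xₙ)]

x_0 = 1.5000, f(x_0) = 0.307692, coefficient = 1
x_1 = 1.8333, f(x_1) = 0.229299, coefficient = 4
x_2 = 2.1667, f(x_2) = 0.175610, coefficient = 2
x_3 = 2.5000, f(x_3) = 0.137931, coefficient = 4
x_4 = 2.8333, f(x_4) = 0.110769, coefficient = 2
x_5 = 3.1667, f(x_5) = 0.090680, coefficient = 4
x_6 = 3.5000, f(x_6) = 0.075472, coefficient = 1

I ≈ (0.333333/3) × 2.787564 = 0.309729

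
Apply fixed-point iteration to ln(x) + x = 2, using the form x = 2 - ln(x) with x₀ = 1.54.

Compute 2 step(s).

Equation: ln(x) + x = 2
Fixed-point form: x = 2 - ln(x)
x₀ = 1.54

x_1 = g(1.540000) = 1.568218
x_2 = g(1.568218) = 1.550060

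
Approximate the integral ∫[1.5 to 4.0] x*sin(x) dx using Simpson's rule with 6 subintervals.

f(x) = x*sin(x)
a = 1.5, b = 4.0, n = 6
h = (b - a)/n = 0.416667

Simpson's rule: (h/3)[f(x₀) + 4f(x₁) + 2f(x₂) + ... + f(xₙ)]

x_0 = 1.5000, f(x_0) = 1.496242, coefficient = 1
x_1 = 1.9167, f(x_1) = 1.803163, coefficient = 4
x_2 = 2.3333, f(x_2) = 1.687200, coefficient = 2
x_3 = 2.7500, f(x_3) = 1.049568, coefficient = 4
x_4 = 3.1667, f(x_4) = -0.079393, coefficient = 2
x_5 = 3.5833, f(x_5) = -1.531924, coefficient = 4
x_6 = 4.0000, f(x_6) = -3.027210, coefficient = 1

I ≈ (0.416667/3) × 6.967875 = 0.967760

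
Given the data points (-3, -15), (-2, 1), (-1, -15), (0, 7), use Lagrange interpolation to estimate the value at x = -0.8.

Lagrange interpolation formula:
P(x) = Σ yᵢ × Lᵢ(x)
where Lᵢ(x) = Π_{j≠i} (x - xⱼ)/(xᵢ - xⱼ)

L_0(-0.8) = (-0.8 - (-2))/(-3 - (-2)) × (-0.8 - (-1))/(-3 - (-1)) × (-0.8 - 0)/(-3 - 0) = 0.032000
L_1(-0.8) = (-0.8 - (-3))/(-2 - (-3)) × (-0.8 - (-1))/(-2 - (-1)) × (-0.8 - 0)/(-2 - 0) = -0.176000
L_2(-0.8) = (-0.8 - (-3))/(-1 - (-3)) × (-0.8 - (-2))/(-1 - (-2)) × (-0.8 - 0)/(-1 - 0) = 1.056000
L_3(-0.8) = (-0.8 - (-3))/(0 - (-3)) × (-0.8 - (-2))/(0 - (-2)) × (-0.8 - (-1))/(0 - (-1)) = 0.088000

P(-0.8) = (-15)×L_0(-0.8) + 1×L_1(-0.8) + (-15)×L_2(-0.8) + 7×L_3(-0.8)
P(-0.8) = -15.880000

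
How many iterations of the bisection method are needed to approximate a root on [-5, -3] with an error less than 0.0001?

We need (b-a)/2^n ≤ 0.0001
(-3 - (-5))/2^n ≤ 0.0001
2/2^n ≤ 0.0001
2^n ≥ 20000
n ≥ log₂(20000) = 14.29
n ≥ 15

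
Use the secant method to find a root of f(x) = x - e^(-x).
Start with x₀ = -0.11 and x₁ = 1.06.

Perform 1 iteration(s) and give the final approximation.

f(x) = x - e^(-x)
x₀ = -0.11, x₁ = 1.06

Secant formula: x_{n+1} = x_n - f(x_n)(x_n - x_{n-1})/(f(x_n) - f(x_{n-1}))

Iteration 1:
  f(-0.110000) = -1.226278
  f(1.060000) = 0.713544
  x_2 = 1.060000 - 0.713544×(1.060000 - (-0.110000))/(0.713544 - (-1.226278))
       = 0.629627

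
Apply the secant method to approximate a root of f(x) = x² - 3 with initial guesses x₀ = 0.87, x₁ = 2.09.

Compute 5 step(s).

f(x) = x² - 3
x₀ = 0.87, x₁ = 2.09

Secant formula: x_{n+1} = x_n - f(x_n)(x_n - x_{n-1})/(f(x_n) - f(x_{n-1}))

Iteration 1:
  f(0.870000) = -2.243100
  f(2.090000) = 1.368100
  x_2 = 2.090000 - 1.368100×(2.090000 - 0.870000)/(1.368100 - (-2.243100))
       = 1.627804
Iteration 2:
  f(2.090000) = 1.368100
  f(1.627804) = -0.350254
  x_3 = 1.627804 - (-0.350254)×(1.627804 - 2.090000)/(-0.350254 - 1.368100)
       = 1.722014
Iteration 3:
  f(1.627804) = -0.350254
  f(1.722014) = -0.034668
  x_4 = 1.722014 - (-0.034668)×(1.722014 - 1.627804)/(-0.034668 - (-0.350254))
       = 1.732363
Iteration 4:
  f(1.722014) = -0.034668
  f(1.732363) = 0.001082
  x_5 = 1.732363 - 0.001082×(1.732363 - 1.722014)/(0.001082 - (-0.034668))
       = 1.732050
Iteration 5:
  f(1.732363) = 0.001082
  f(1.732050) = -0.000003
  x_6 = 1.732050 - (-0.000003)×(1.732050 - 1.732363)/(-0.000003 - 0.001082)
       = 1.732051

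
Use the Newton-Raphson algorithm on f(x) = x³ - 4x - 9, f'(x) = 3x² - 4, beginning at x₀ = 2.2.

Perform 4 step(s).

f(x) = x³ - 4x - 9
f'(x) = 3x² - 4
x₀ = 2.2

Newton-Raphson formula: x_{n+1} = x_n - f(x_n)/f'(x_n)

Iteration 1:
  f(2.200000) = -7.152000
  f'(2.200000) = 10.520000
  x_1 = 2.200000 - (-7.152000)/10.520000 = 2.879848
Iteration 2:
  f(2.879848) = 3.364696
  f'(2.879848) = 20.880572
  x_2 = 2.879848 - 3.364696/20.880572 = 2.718708
Iteration 3:
  f(2.718708) = 0.220151
  f'(2.718708) = 18.174118
  x_3 = 2.718708 - 0.220151/18.174118 = 2.706594
Iteration 4:
  f(2.706594) = 0.001195
  f'(2.706594) = 17.976960
  x_4 = 2.706594 - 0.001195/17.976960 = 2.706528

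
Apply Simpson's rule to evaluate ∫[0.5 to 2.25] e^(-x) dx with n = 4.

f(x) = e^(-x)
a = 0.5, b = 2.25, n = 4
h = (b - a)/n = 0.437500

Simpson's rule: (h/3)[f(x₀) + 4f(x₁) + 2f(x₂) + ... + f(xₙ)]

x_0 = 0.5000, f(x_0) = 0.606531, coefficient = 1
x_1 = 0.9375, f(x_1) = 0.391606, coefficient = 4
x_2 = 1.3750, f(x_2) = 0.252840, coefficient = 2
x_3 = 1.8125, f(x_3) = 0.163246, coefficient = 4
x_4 = 2.2500, f(x_4) = 0.105399, coefficient = 1

I ≈ (0.437500/3) × 3.437014 = 0.501231
Exact value: 0.501131
Error: 0.000100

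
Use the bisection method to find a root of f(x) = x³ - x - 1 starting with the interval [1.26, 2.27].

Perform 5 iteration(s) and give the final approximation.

f(x) = x³ - x - 1
Initial interval: [1.26, 2.27]

Iteration 1:
  c_1 = (1.260000 + 2.270000)/2 = 1.765000
  f(c_1) = f(1.765000) = 2.733372
  f(a) × f(c) < 0, new interval: [1.260000, 1.765000]
Iteration 2:
  c_2 = (1.260000 + 1.765000)/2 = 1.512500
  f(c_2) = f(1.512500) = 0.947580
  f(a) × f(c) < 0, new interval: [1.260000, 1.512500]
Iteration 3:
  c_3 = (1.260000 + 1.512500)/2 = 1.386250
  f(c_3) = f(1.386250) = 0.277691
  f(a) × f(c) < 0, new interval: [1.260000, 1.386250]
Iteration 4:
  c_4 = (1.260000 + 1.386250)/2 = 1.323125
  f(c_4) = f(1.323125) = -0.006783
  f(a) × f(c) ≥ 0, new interval: [1.323125, 1.386250]
Iteration 5:
  c_5 = (1.323125 + 1.386250)/2 = 1.354688
  f(c_5) = f(1.354688) = 0.131405
  f(a) × f(c) < 0, new interval: [1.323125, 1.354688]

After 5 iteration(s), the approximation is c_5 = 1.354688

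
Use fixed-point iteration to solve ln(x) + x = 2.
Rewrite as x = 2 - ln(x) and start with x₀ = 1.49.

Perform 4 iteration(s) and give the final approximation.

Equation: ln(x) + x = 2
Fixed-point form: x = 2 - ln(x)
x₀ = 1.49

x_1 = g(1.490000) = 1.601224
x_2 = g(1.601224) = 1.529232
x_3 = g(1.529232) = 1.575235
x_4 = g(1.575235) = 1.545596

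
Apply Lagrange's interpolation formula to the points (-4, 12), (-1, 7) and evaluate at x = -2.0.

Lagrange interpolation formula:
P(x) = Σ yᵢ × Lᵢ(x)
where Lᵢ(x) = Π_{j≠i} (x - xⱼ)/(xᵢ - xⱼ)

L_0(-2.0) = (-2.0 - (-1))/(-4 - (-1)) = 0.333333
L_1(-2.0) = (-2.0 - (-4))/(-1 - (-4)) = 0.666667

P(-2.0) = 12×L_0(-2.0) + 7×L_1(-2.0)
P(-2.0) = 8.666667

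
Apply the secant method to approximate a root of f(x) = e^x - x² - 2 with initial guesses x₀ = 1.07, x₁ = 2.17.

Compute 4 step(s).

f(x) = e^x - x² - 2
x₀ = 1.07, x₁ = 2.17

Secant formula: x_{n+1} = x_n - f(x_n)(x_n - x_{n-1})/(f(x_n) - f(x_{n-1}))

Iteration 1:
  f(1.070000) = -0.229521
  f(2.170000) = 2.049384
  x_2 = 2.170000 - 2.049384×(2.170000 - 1.070000)/(2.049384 - (-0.229521))
       = 1.180787
Iteration 2:
  f(2.170000) = 2.049384
  f(1.180787) = -0.137322
  x_3 = 1.180787 - (-0.137322)×(1.180787 - 2.170000)/(-0.137322 - 2.049384)
       = 1.242908
Iteration 3:
  f(1.180787) = -0.137322
  f(1.242908) = -0.079143
  x_4 = 1.242908 - (-0.079143)×(1.242908 - 1.180787)/(-0.079143 - (-0.137322))
       = 1.327415
Iteration 4:
  f(1.242908) = -0.079143
  f(1.327415) = 0.009251
  x_5 = 1.327415 - 0.009251×(1.327415 - 1.242908)/(0.009251 - (-0.079143))
       = 1.318570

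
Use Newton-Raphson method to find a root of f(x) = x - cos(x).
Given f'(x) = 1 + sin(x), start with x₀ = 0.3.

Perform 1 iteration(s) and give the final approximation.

f(x) = x - cos(x)
f'(x) = 1 + sin(x)
x₀ = 0.3

Newton-Raphson formula: x_{n+1} = x_n - f(x_n)/f'(x_n)

Iteration 1:
  f(0.300000) = -0.655336
  f'(0.300000) = 1.295520
  x_1 = 0.300000 - (-0.655336)/1.295520 = 0.805848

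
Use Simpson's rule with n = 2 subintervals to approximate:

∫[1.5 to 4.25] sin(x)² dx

f(x) = sin(x)²
a = 1.5, b = 4.25, n = 2
h = (b - a)/n = 1.375000

Simpson's rule: (h/3)[f(x₀) + 4f(x₁) + 2f(x₂) + ... + f(xₙ)]

x_0 = 1.5000, f(x_0) = 0.994996, coefficient = 1
x_1 = 2.8750, f(x_1) = 0.069404, coefficient = 4
x_2 = 4.2500, f(x_2) = 0.801006, coefficient = 1

I ≈ (1.375000/3) × 2.073617 = 0.950408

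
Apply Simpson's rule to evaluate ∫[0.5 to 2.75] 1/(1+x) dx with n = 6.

f(x) = 1/(1+x)
a = 0.5, b = 2.75, n = 6
h = (b - a)/n = 0.375000

Simpson's rule: (h/3)[f(x₀) + 4f(x₁) + 2f(x₂) + ... + f(xₙ)]

x_0 = 0.5000, f(x_0) = 0.666667, coefficient = 1
x_1 = 0.8750, f(x_1) = 0.533333, coefficient = 4
x_2 = 1.2500, f(x_2) = 0.444444, coefficient = 2
x_3 = 1.6250, f(x_3) = 0.380952, coefficient = 4
x_4 = 2.0000, f(x_4) = 0.333333, coefficient = 2
x_5 = 2.3750, f(x_5) = 0.296296, coefficient = 4
x_6 = 2.7500, f(x_6) = 0.266667, coefficient = 1

I ≈ (0.375000/3) × 7.331217 = 0.916402
Exact value: 0.916291
Error: 0.000111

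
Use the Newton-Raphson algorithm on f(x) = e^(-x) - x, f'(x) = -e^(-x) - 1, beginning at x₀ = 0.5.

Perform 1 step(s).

f(x) = e^(-x) - x
f'(x) = -e^(-x) - 1
x₀ = 0.5

Newton-Raphson formula: x_{n+1} = x_n - f(x_n)/f'(x_n)

Iteration 1:
  f(0.500000) = 0.106531
  f'(0.500000) = -1.606531
  x_1 = 0.500000 - 0.106531/(-1.606531) = 0.566311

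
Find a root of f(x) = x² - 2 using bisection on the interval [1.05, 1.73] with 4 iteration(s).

f(x) = x² - 2
Initial interval: [1.05, 1.73]

Iteration 1:
  c_1 = (1.050000 + 1.730000)/2 = 1.390000
  f(c_1) = f(1.390000) = -0.067900
  f(a) × f(c) ≥ 0, new interval: [1.390000, 1.730000]
Iteration 2:
  c_2 = (1.390000 + 1.730000)/2 = 1.560000
  f(c_2) = f(1.560000) = 0.433600
  f(a) × f(c) < 0, new interval: [1.390000, 1.560000]
Iteration 3:
  c_3 = (1.390000 + 1.560000)/2 = 1.475000
  f(c_3) = f(1.475000) = 0.175625
  f(a) × f(c) < 0, new interval: [1.390000, 1.475000]
Iteration 4:
  c_4 = (1.390000 + 1.475000)/2 = 1.432500
  f(c_4) = f(1.432500) = 0.052056
  f(a) × f(c) < 0, new interval: [1.390000, 1.432500]

After 4 iteration(s), the approximation is c_4 = 1.432500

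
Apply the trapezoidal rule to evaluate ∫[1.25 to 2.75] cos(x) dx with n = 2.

f(x) = cos(x)
a = 1.25, b = 2.75, n = 2
h = (b - a)/n = 0.750000

Trapezoidal rule: (h/2)[f(x₀) + 2f(x₁) + 2f(x₂) + ... + f(xₙ)]

x_0 = 1.2500, f(x_0) = 0.315322, coefficient = 1
x_1 = 2.0000, f(x_1) = -0.416147, coefficient = 2
x_2 = 2.7500, f(x_2) = -0.924302, coefficient = 1

I ≈ (0.750000/2) × -1.441274 = -0.540478
Exact value: -0.567324
Error: 0.026846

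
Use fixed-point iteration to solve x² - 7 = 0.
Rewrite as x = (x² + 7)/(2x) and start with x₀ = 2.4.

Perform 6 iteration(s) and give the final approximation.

Equation: x² - 7 = 0
Fixed-point form: x = (x² + 7)/(2x)
x₀ = 2.4

x_1 = g(2.400000) = 2.658333
x_2 = g(2.658333) = 2.645781
x_3 = g(2.645781) = 2.645751
x_4 = g(2.645751) = 2.645751
x_5 = g(2.645751) = 2.645751
x_6 = g(2.645751) = 2.645751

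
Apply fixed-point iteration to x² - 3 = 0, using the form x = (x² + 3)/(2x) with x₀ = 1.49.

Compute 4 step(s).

Equation: x² - 3 = 0
Fixed-point form: x = (x² + 3)/(2x)
x₀ = 1.49

x_1 = g(1.490000) = 1.751711
x_2 = g(1.751711) = 1.732161
x_3 = g(1.732161) = 1.732051
x_4 = g(1.732051) = 1.732051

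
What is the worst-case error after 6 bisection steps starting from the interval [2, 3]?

Bisection error bound: |error| ≤ (b-a)/2^n
|error| ≤ (3 - 2)/2^6 = 1/2^6
|error| ≤ 0.0156250000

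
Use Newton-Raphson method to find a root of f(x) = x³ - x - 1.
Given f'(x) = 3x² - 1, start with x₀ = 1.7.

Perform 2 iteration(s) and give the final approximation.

f(x) = x³ - x - 1
f'(x) = 3x² - 1
x₀ = 1.7

Newton-Raphson formula: x_{n+1} = x_n - f(x_n)/f'(x_n)

Iteration 1:
  f(1.700000) = 2.213000
  f'(1.700000) = 7.670000
  x_1 = 1.700000 - 2.213000/7.670000 = 1.411473
Iteration 2:
  f(1.411473) = 0.400544
  f'(1.411473) = 4.976770
  x_2 = 1.411473 - 0.400544/4.976770 = 1.330991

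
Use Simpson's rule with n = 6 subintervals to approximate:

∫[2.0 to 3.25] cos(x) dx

f(x) = cos(x)
a = 2.0, b = 3.25, n = 6
h = (b - a)/n = 0.208333

Simpson's rule: (h/3)[f(x₀) + 4f(x₁) + 2f(x₂) + ... + f(xₙ)]

x_0 = 2.0000, f(x_0) = -0.416147, coefficient = 1
x_1 = 2.2083, f(x_1) = -0.595218, coefficient = 4
x_2 = 2.4167, f(x_2) = -0.748549, coefficient = 2
x_3 = 2.6250, f(x_3) = -0.869507, coefficient = 4
x_4 = 2.8333, f(x_4) = -0.952863, coefficient = 2
x_5 = 3.0417, f(x_5) = -0.995012, coefficient = 4
x_6 = 3.2500, f(x_6) = -0.994130, coefficient = 1

I ≈ (0.208333/3) × -14.652047 = -1.017503
Exact value: -1.017493
Error: 0.000011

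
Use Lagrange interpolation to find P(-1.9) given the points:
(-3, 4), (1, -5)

Lagrange interpolation formula:
P(x) = Σ yᵢ × Lᵢ(x)
where Lᵢ(x) = Π_{j≠i} (x - xⱼ)/(xᵢ - xⱼ)

L_0(-1.9) = (-1.9 - 1)/(-3 - 1) = 0.725000
L_1(-1.9) = (-1.9 - (-3))/(1 - (-3)) = 0.275000

P(-1.9) = 4×L_0(-1.9) + (-5)×L_1(-1.9)
P(-1.9) = 1.525000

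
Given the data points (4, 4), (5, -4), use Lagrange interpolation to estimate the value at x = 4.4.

Lagrange interpolation formula:
P(x) = Σ yᵢ × Lᵢ(x)
where Lᵢ(x) = Π_{j≠i} (x - xⱼ)/(xᵢ - xⱼ)

L_0(4.4) = (4.4 - 5)/(4 - 5) = 0.600000
L_1(4.4) = (4.4 - 4)/(5 - 4) = 0.400000

P(4.4) = 4×L_0(4.4) + (-4)×L_1(4.4)
P(4.4) = 0.800000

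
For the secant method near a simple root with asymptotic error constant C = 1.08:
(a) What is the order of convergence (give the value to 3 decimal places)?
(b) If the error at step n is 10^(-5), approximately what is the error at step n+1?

(a) Secant method has superlinear convergence with order φ = (1+√5)/2 ≈ 1.618.
    This means |e_{n+1}| ≈ C|e_n|^1.618.

(b) With |e_n| = 10^(-5) and C = 1.08:
    |e_{n+1}| ≈ 1.08 × (10^(-5))^1.618 = 1.08 × 10^(-8.09)

(a) ≈ 1.618 (golden ratio); (b) |e_{n+1}| ≈ 8.775e-09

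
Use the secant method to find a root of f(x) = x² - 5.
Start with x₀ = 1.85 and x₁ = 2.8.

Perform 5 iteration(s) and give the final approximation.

f(x) = x² - 5
x₀ = 1.85, x₁ = 2.8

Secant formula: x_{n+1} = x_n - f(x_n)(x_n - x_{n-1})/(f(x_n) - f(x_{n-1}))

Iteration 1:
  f(1.850000) = -1.577500
  f(2.800000) = 2.840000
  x_2 = 2.800000 - 2.840000×(2.800000 - 1.850000)/(2.840000 - (-1.577500))
       = 2.189247
Iteration 2:
  f(2.800000) = 2.840000
  f(2.189247) = -0.207196
  x_3 = 2.189247 - (-0.207196)×(2.189247 - 2.800000)/(-0.207196 - 2.840000)
       = 2.230776
Iteration 3:
  f(2.189247) = -0.207196
  f(2.230776) = -0.023639
  x_4 = 2.230776 - (-0.023639)×(2.230776 - 2.189247)/(-0.023639 - (-0.207196))
       = 2.236124
Iteration 4:
  f(2.230776) = -0.023639
  f(2.236124) = 0.000251
  x_5 = 2.236124 - 0.000251×(2.236124 - 2.230776)/(0.000251 - (-0.023639))
       = 2.236068
Iteration 5:
  f(2.236124) = 0.000251
  f(2.236068) = 0.000000
  x_6 = 2.236068 - 0.000000×(2.236068 - 2.236124)/(0.000000 - 0.000251)
       = 2.236068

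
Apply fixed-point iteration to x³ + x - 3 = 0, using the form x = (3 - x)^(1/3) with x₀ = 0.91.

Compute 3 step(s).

Equation: x³ + x - 3 = 0
Fixed-point form: x = (3 - x)^(1/3)
x₀ = 0.91

x_1 = g(0.910000) = 1.278543
x_2 = g(1.278543) = 1.198483
x_3 = g(1.198483) = 1.216782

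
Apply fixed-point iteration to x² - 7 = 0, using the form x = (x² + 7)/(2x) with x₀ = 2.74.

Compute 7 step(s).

Equation: x² - 7 = 0
Fixed-point form: x = (x² + 7)/(2x)
x₀ = 2.74

x_1 = g(2.740000) = 2.647372
x_2 = g(2.647372) = 2.645752
x_3 = g(2.645752) = 2.645751
x_4 = g(2.645751) = 2.645751
x_5 = g(2.645751) = 2.645751
x_6 = g(2.645751) = 2.645751
x_7 = g(2.645751) = 2.645751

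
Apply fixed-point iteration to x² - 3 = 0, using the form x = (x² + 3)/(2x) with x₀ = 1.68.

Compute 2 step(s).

Equation: x² - 3 = 0
Fixed-point form: x = (x² + 3)/(2x)
x₀ = 1.68

x_1 = g(1.680000) = 1.732857
x_2 = g(1.732857) = 1.732051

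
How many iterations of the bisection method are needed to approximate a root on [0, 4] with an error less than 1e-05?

We need (b-a)/2^n ≤ 1e-05
(4 - 0)/2^n ≤ 1e-05
4/2^n ≤ 1e-05
2^n ≥ 400000
n ≥ log₂(400000) = 18.61
n ≥ 19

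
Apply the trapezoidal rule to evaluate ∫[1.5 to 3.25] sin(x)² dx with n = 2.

f(x) = sin(x)²
a = 1.5, b = 3.25, n = 2
h = (b - a)/n = 0.875000

Trapezoidal rule: (h/2)[f(x₀) + 2f(x₁) + 2f(x₂) + ... + f(xₙ)]

x_0 = 1.5000, f(x_0) = 0.994996, coefficient = 1
x_1 = 2.3750, f(x_1) = 0.481199, coefficient = 2
x_2 = 3.2500, f(x_2) = 0.011706, coefficient = 1

I ≈ (0.875000/2) × 1.969100 = 0.861481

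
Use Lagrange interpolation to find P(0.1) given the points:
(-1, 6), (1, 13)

Lagrange interpolation formula:
P(x) = Σ yᵢ × Lᵢ(x)
where Lᵢ(x) = Π_{j≠i} (x - xⱼ)/(xᵢ - xⱼ)

L_0(0.1) = (0.1 - 1)/(-1 - 1) = 0.450000
L_1(0.1) = (0.1 - (-1))/(1 - (-1)) = 0.550000

P(0.1) = 6×L_0(0.1) + 13×L_1(0.1)
P(0.1) = 9.850000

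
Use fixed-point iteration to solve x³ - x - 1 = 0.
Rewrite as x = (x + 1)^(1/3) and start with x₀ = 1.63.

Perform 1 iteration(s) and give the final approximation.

Equation: x³ - x - 1 = 0
Fixed-point form: x = (x + 1)^(1/3)
x₀ = 1.63

x_1 = g(1.630000) = 1.380337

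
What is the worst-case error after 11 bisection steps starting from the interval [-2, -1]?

Bisection error bound: |error| ≤ (b-a)/2^n
|error| ≤ (-1 - (-2))/2^11 = 1/2^11
|error| ≤ 0.0004882812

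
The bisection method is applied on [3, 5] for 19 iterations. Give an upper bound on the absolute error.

Bisection error bound: |error| ≤ (b-a)/2^n
|error| ≤ (5 - 3)/2^19 = 2/2^19
|error| ≤ 0.0000038147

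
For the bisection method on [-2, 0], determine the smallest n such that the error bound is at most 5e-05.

We need (b-a)/2^n ≤ 5e-05
(0 - (-2))/2^n ≤ 5e-05
2/2^n ≤ 5e-05
2^n ≥ 40000
n ≥ log₂(40000) = 15.29
n ≥ 16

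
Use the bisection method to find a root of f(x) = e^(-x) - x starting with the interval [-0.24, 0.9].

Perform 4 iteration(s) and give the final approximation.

f(x) = e^(-x) - x
Initial interval: [-0.24, 0.9]

Iteration 1:
  c_1 = (-0.240000 + 0.900000)/2 = 0.330000
  f(c_1) = f(0.330000) = 0.388924
  f(a) × f(c) ≥ 0, new interval: [0.330000, 0.900000]
Iteration 2:
  c_2 = (0.330000 + 0.900000)/2 = 0.615000
  f(c_2) = f(0.615000) = -0.074359
  f(a) × f(c) < 0, new interval: [0.330000, 0.615000]
Iteration 3:
  c_3 = (0.330000 + 0.615000)/2 = 0.472500
  f(c_3) = f(0.472500) = 0.150942
  f(a) × f(c) ≥ 0, new interval: [0.472500, 0.615000]
Iteration 4:
  c_4 = (0.472500 + 0.615000)/2 = 0.543750
  f(c_4) = f(0.543750) = 0.036817
  f(a) × f(c) ≥ 0, new interval: [0.543750, 0.615000]

After 4 iteration(s), the approximation is c_4 = 0.543750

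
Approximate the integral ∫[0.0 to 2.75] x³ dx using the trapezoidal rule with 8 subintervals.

f(x) = x³
a = 0.0, b = 2.75, n = 8
h = (b - a)/n = 0.343750

Trapezoidal rule: (h/2)[f(x₀) + 2f(x₁) + 2f(x₂) + ... + f(xₙ)]

x_0 = 0.0000, f(x_0) = 0.000000, coefficient = 1
x_1 = 0.3438, f(x_1) = 0.040619, coefficient = 2
x_2 = 0.6875, f(x_2) = 0.324951, coefficient = 2
x_3 = 1.0312, f(x_3) = 1.096710, coefficient = 2
x_4 = 1.3750, f(x_4) = 2.599609, coefficient = 2
x_5 = 1.7188, f(x_5) = 5.077362, coefficient = 2
x_6 = 2.0625, f(x_6) = 8.773682, coefficient = 2
x_7 = 2.4062, f(x_7) = 13.932281, coefficient = 2
x_8 = 2.7500, f(x_8) = 20.796875, coefficient = 1

I ≈ (0.343750/2) × 84.487305 = 14.521255
Exact value: 14.297852
Error: 0.223404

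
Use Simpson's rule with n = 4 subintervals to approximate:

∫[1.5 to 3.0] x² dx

f(x) = x²
a = 1.5, b = 3.0, n = 4
h = (b - a)/n = 0.375000

Simpson's rule: (h/3)[f(x₀) + 4f(x₁) + 2f(x₂) + ... + f(xₙ)]

x_0 = 1.5000, f(x_0) = 2.250000, coefficient = 1
x_1 = 1.8750, f(x_1) = 3.515625, coefficient = 4
x_2 = 2.2500, f(x_2) = 5.062500, coefficient = 2
x_3 = 2.6250, f(x_3) = 6.890625, coefficient = 4
x_4 = 3.0000, f(x_4) = 9.000000, coefficient = 1

I ≈ (0.375000/3) × 63.000000 = 7.875000
Exact value: 7.875000
Error: 0.000000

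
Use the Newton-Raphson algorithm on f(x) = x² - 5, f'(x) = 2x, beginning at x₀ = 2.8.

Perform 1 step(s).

f(x) = x² - 5
f'(x) = 2x
x₀ = 2.8

Newton-Raphson formula: x_{n+1} = x_n - f(x_n)/f'(x_n)

Iteration 1:
  f(2.800000) = 2.840000
  f'(2.800000) = 5.600000
  x_1 = 2.800000 - 2.840000/5.600000 = 2.292857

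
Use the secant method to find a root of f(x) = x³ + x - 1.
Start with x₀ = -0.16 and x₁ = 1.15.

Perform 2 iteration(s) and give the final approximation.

f(x) = x³ + x - 1
x₀ = -0.16, x₁ = 1.15

Secant formula: x_{n+1} = x_n - f(x_n)(x_n - x_{n-1})/(f(x_n) - f(x_{n-1}))

Iteration 1:
  f(-0.160000) = -1.164096
  f(1.150000) = 1.670875
  x_2 = 1.150000 - 1.670875×(1.150000 - (-0.160000))/(1.670875 - (-1.164096))
       = 0.377912
Iteration 2:
  f(1.150000) = 1.670875
  f(0.377912) = -0.568115
  x_3 = 0.377912 - (-0.568115)×(0.377912 - 1.150000)/(-0.568115 - 1.670875)
       = 0.573820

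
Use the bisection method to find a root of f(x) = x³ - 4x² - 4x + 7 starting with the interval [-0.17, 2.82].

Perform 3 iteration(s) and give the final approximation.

f(x) = x³ - 4x² - 4x + 7
Initial interval: [-0.17, 2.82]

Iteration 1:
  c_1 = (-0.170000 + 2.820000)/2 = 1.325000
  f(c_1) = f(1.325000) = -2.996297
  f(a) × f(c) < 0, new interval: [-0.170000, 1.325000]
Iteration 2:
  c_2 = (-0.170000 + 1.325000)/2 = 0.577500
  f(c_2) = f(0.577500) = 3.548575
  f(a) × f(c) ≥ 0, new interval: [0.577500, 1.325000]
Iteration 3:
  c_3 = (0.577500 + 1.325000)/2 = 0.951250
  f(c_3) = f(0.951250) = 0.436258
  f(a) × f(c) ≥ 0, new interval: [0.951250, 1.325000]

After 3 iteration(s), the approximation is c_3 = 0.951250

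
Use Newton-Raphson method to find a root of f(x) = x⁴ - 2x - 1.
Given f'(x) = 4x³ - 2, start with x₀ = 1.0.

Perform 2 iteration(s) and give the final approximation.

f(x) = x⁴ - 2x - 1
f'(x) = 4x³ - 2
x₀ = 1.0

Newton-Raphson formula: x_{n+1} = x_n - f(x_n)/f'(x_n)

Iteration 1:
  f(1.000000) = -2.000000
  f'(1.000000) = 2.000000
  x_1 = 1.000000 - (-2.000000)/2.000000 = 2.000000
Iteration 2:
  f(2.000000) = 11.000000
  f'(2.000000) = 30.000000
  x_2 = 2.000000 - 11.000000/30.000000 = 1.633333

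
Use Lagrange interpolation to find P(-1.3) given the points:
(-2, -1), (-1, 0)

Lagrange interpolation formula:
P(x) = Σ yᵢ × Lᵢ(x)
where Lᵢ(x) = Π_{j≠i} (x - xⱼ)/(xᵢ - xⱼ)

L_0(-1.3) = (-1.3 - (-1))/(-2 - (-1)) = 0.300000
L_1(-1.3) = (-1.3 - (-2))/(-1 - (-2)) = 0.700000

P(-1.3) = (-1)×L_0(-1.3) + 0×L_1(-1.3)
P(-1.3) = -0.300000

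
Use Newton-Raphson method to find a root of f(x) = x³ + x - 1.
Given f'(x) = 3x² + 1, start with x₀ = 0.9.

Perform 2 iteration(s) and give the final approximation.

f(x) = x³ + x - 1
f'(x) = 3x² + 1
x₀ = 0.9

Newton-Raphson formula: x_{n+1} = x_n - f(x_n)/f'(x_n)

Iteration 1:
  f(0.900000) = 0.629000
  f'(0.900000) = 3.430000
  x_1 = 0.900000 - 0.629000/3.430000 = 0.716618
Iteration 2:
  f(0.716618) = 0.084631
  f'(0.716618) = 2.540624
  x_2 = 0.716618 - 0.084631/2.540624 = 0.683307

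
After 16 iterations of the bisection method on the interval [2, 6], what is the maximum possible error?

Bisection error bound: |error| ≤ (b-a)/2^n
|error| ≤ (6 - 2)/2^16 = 4/2^16
|error| ≤ 0.0000610352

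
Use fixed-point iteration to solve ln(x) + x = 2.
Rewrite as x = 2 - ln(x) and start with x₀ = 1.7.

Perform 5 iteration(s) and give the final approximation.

Equation: ln(x) + x = 2
Fixed-point form: x = 2 - ln(x)
x₀ = 1.7

x_1 = g(1.700000) = 1.469372
x_2 = g(1.469372) = 1.615165
x_3 = g(1.615165) = 1.520563
x_4 = g(1.520563) = 1.580919
x_5 = g(1.580919) = 1.541993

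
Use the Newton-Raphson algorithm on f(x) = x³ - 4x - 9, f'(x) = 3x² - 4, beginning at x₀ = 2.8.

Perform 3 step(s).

f(x) = x³ - 4x - 9
f'(x) = 3x² - 4
x₀ = 2.8

Newton-Raphson formula: x_{n+1} = x_n - f(x_n)/f'(x_n)

Iteration 1:
  f(2.800000) = 1.752000
  f'(2.800000) = 19.520000
  x_1 = 2.800000 - 1.752000/19.520000 = 2.710246
Iteration 2:
  f(2.710246) = 0.066946
  f'(2.710246) = 18.036299
  x_2 = 2.710246 - 0.066946/18.036299 = 2.706534
Iteration 3:
  f(2.706534) = 0.000112
  f'(2.706534) = 17.975982
  x_3 = 2.706534 - 0.000112/17.975982 = 2.706528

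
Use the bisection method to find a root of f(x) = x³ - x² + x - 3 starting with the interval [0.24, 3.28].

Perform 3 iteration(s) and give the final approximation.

f(x) = x³ - x² + x - 3
Initial interval: [0.24, 3.28]

Iteration 1:
  c_1 = (0.240000 + 3.280000)/2 = 1.760000
  f(c_1) = f(1.760000) = 1.114176
  f(a) × f(c) < 0, new interval: [0.240000, 1.760000]
Iteration 2:
  c_2 = (0.240000 + 1.760000)/2 = 1.000000
  f(c_2) = f(1.000000) = -2.000000
  f(a) × f(c) ≥ 0, new interval: [1.000000, 1.760000]
Iteration 3:
  c_3 = (1.000000 + 1.760000)/2 = 1.380000
  f(c_3) = f(1.380000) = -0.896328
  f(a) × f(c) ≥ 0, new interval: [1.380000, 1.760000]

After 3 iteration(s), the approximation is c_3 = 1.380000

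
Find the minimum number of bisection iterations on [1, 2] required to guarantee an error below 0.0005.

We need (b-a)/2^n ≤ 0.0005
(2 - 1)/2^n ≤ 0.0005
1/2^n ≤ 0.0005
2^n ≥ 2000
n ≥ log₂(2000) = 10.97
n ≥ 11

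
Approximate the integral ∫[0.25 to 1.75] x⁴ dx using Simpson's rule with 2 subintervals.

f(x) = x⁴
a = 0.25, b = 1.75, n = 2
h = (b - a)/n = 0.750000

Simpson's rule: (h/3)[f(x₀) + 4f(x₁) + 2f(x₂) + ... + f(xₙ)]

x_0 = 0.2500, f(x_0) = 0.003906, coefficient = 1
x_1 = 1.0000, f(x_1) = 1.000000, coefficient = 4
x_2 = 1.7500, f(x_2) = 9.378906, coefficient = 1

I ≈ (0.750000/3) × 13.382812 = 3.345703
Exact value: 3.282422
Error: 0.063281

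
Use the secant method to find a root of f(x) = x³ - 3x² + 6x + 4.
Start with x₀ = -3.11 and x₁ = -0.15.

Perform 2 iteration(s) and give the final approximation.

f(x) = x³ - 3x² + 6x + 4
x₀ = -3.11, x₁ = -0.15

Secant formula: x_{n+1} = x_n - f(x_n)(x_n - x_{n-1})/(f(x_n) - f(x_{n-1}))

Iteration 1:
  f(-3.110000) = -73.756531
  f(-0.150000) = 3.029125
  x_2 = -0.150000 - 3.029125×(-0.150000 - (-3.110000))/(3.029125 - (-73.756531))
       = -0.266769
Iteration 2:
  f(-0.150000) = 3.029125
  f(-0.266769) = 2.166901
  x_3 = -0.266769 - 2.166901×(-0.266769 - (-0.150000))/(2.166901 - 3.029125)
       = -0.560229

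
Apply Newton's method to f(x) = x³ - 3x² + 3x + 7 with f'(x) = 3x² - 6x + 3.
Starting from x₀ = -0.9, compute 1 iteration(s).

f(x) = x³ - 3x² + 3x + 7
f'(x) = 3x² - 6x + 3
x₀ = -0.9

Newton-Raphson formula: x_{n+1} = x_n - f(x_n)/f'(x_n)

Iteration 1:
  f(-0.900000) = 1.141000
  f'(-0.900000) = 10.830000
  x_1 = -0.900000 - 1.141000/10.830000 = -1.005355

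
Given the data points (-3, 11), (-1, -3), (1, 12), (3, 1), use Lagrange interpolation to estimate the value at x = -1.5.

Lagrange interpolation formula:
P(x) = Σ yᵢ × Lᵢ(x)
where Lᵢ(x) = Π_{j≠i} (x - xⱼ)/(xᵢ - xⱼ)

L_0(-1.5) = (-1.5 - (-1))/(-3 - (-1)) × (-1.5 - 1)/(-3 - 1) × (-1.5 - 3)/(-3 - 3) = 0.117188
L_1(-1.5) = (-1.5 - (-3))/(-1 - (-3)) × (-1.5 - 1)/(-1 - 1) × (-1.5 - 3)/(-1 - 3) = 1.054688
L_2(-1.5) = (-1.5 - (-3))/(1 - (-3)) × (-1.5 - (-1))/(1 - (-1)) × (-1.5 - 3)/(1 - 3) = -0.210938
L_3(-1.5) = (-1.5 - (-3))/(3 - (-3)) × (-1.5 - (-1))/(3 - (-1)) × (-1.5 - 1)/(3 - 1) = 0.039062

P(-1.5) = 11×L_0(-1.5) + (-3)×L_1(-1.5) + 12×L_2(-1.5) + 1×L_3(-1.5)
P(-1.5) = -4.367188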